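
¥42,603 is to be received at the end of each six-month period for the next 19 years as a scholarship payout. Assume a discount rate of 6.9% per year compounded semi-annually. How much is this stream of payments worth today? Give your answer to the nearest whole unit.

This is an ordinary annuity: 38 payments of ¥42,603 at the end of each six-month period.
Periodic rate r = 0.069/2 per half-year; n is counted in half-years.
PV = PMT × [(1 − (1+r)^−n)/r] = 42,603 × [1 − (1+r)^−38] / r = ¥894,569

¥894,569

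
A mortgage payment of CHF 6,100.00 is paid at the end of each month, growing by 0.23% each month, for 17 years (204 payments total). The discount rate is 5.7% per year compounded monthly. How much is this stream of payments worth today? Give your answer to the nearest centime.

Periodic rate r = 0.057/12 per month; n is counted in months.
Growing ordinary annuity: PV = PMT₁ × [1 − ((1+g)/(1+r))^n] / (r − g) = 6,100 × [1 − ((1+0.0023)/(1+r))^204] / (r − 0.0023) = CHF 976,702.61.

CHF 976,702.61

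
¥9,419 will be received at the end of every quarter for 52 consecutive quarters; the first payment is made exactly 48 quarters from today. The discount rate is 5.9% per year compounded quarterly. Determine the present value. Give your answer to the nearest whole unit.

¥171,023

Ordinary annuity of 52 payments, first payment at period 48.
Periodic rate r = 0.059/4 per quarter; n is counted in quarters.
The ordinary-annuity PV formula values the stream one period before the first payment (period 47); discount that back 47 periods:
PV₀ = 9,419 × [1 − (1+r)^−52] / r × (1+r)^−47 = ¥171,023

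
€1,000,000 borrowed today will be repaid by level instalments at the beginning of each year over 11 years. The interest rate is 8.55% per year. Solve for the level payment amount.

Level annuity due; solve PV = PMT × [(1 − (1+r)^−n)/r] × (1+r) for PMT.
Periodic rate r = 0.0855 per year.
With n = 11: PMT = 1,000,000 / ([(1 − (1+r)^−n)/r] × (1+r)) = €132,507.27

€132,507.27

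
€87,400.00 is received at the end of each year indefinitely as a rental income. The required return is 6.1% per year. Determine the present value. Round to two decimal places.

Periodic rate r = 0.061 per year.
Level perpetuity: PV = PMT / r = 87,400 / (0.061) = €1,432,786.89.

€1,432,786.89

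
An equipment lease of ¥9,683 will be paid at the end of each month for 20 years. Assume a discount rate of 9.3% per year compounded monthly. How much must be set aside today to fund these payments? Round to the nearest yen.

This is an ordinary annuity: 240 payments of ¥9,683 at the end of each month.
Periodic rate r = 0.093/12 per month; n is counted in months.
PV = PMT × [(1 − (1+r)^−n)/r] = 9,683 × [1 − (1+r)^−240] / r = ¥1,053,519

¥1,053,519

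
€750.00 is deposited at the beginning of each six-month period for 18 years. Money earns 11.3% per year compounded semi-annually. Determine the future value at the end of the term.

This is an annuity due: 36 deposits of €750.00 at the beginning of each six-month period.
Periodic rate r = 0.113/2 per half-year; n is counted in half-years.
FV = PMT × [((1+r)^n − 1)/r] × (1+r) = 750 × [(1+r)^36 − 1] / r × (1+r) = €87,409.85

€87,409.85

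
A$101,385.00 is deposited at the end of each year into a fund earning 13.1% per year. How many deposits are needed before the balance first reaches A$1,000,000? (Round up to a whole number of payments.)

Periodic rate r = 0.131 per year.
Ordinary annuity FV: 1,000,000 = 101,385 × [((1+r)^n − 1)/r].
(1+r)^n = 1 + 1,000,000 × r / 101,385, so n = ln(1 + 1,000,000·r/101,385) / ln(1+r) = 6.74.
Round up to a whole number of payments: n = 7.

7 payments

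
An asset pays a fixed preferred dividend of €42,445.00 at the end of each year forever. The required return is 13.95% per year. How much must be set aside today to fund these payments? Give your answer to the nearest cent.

Periodic rate r = 0.1395 per year.
Level perpetuity: PV = PMT / r = 42,445 / (0.1395) = €304,265.23.

€304,265.23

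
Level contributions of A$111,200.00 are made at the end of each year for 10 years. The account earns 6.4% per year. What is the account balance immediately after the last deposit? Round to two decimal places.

This is an ordinary annuity: 10 deposits of A$111,200.00 at the end of each year.
Periodic rate r = 0.064 per year.
FV = PMT × [((1+r)^n − 1)/r] = 111,200 × [(1+r)^10 − 1] / r = A$1,493,530.76

A$1,493,530.76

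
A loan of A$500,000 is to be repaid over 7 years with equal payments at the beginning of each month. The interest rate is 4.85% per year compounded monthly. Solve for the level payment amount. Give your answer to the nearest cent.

A$7,003.46

Level annuity due; solve PV = PMT × [(1 − (1+r)^−n)/r] × (1+r) for PMT.
Periodic rate r = 0.0485/12 per month; n is counted in months.
With n = 84: PMT = 500,000 / ([(1 − (1+r)^−n)/r] × (1+r)) = A$7,003.46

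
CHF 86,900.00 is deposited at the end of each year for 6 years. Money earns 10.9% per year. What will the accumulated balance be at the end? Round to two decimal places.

CHF 685,893.69

This is an ordinary annuity: 6 deposits of CHF 86,900.00 at the end of each year.
Periodic rate r = 0.109 per year.
FV = PMT × [((1+r)^n − 1)/r] = 86,900 × [(1+r)^6 − 1] / r = CHF 685,893.69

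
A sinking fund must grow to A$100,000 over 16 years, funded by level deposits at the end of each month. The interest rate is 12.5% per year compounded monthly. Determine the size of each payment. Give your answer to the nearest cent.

A$165.00

Level ordinary annuity; solve FV = PMT × [((1+r)^n − 1)/r] for PMT.
Periodic rate r = 0.125/12 per month; n is counted in months.
With n = 192: PMT = 100,000 / ([((1+r)^n − 1)/r]) = A$165.00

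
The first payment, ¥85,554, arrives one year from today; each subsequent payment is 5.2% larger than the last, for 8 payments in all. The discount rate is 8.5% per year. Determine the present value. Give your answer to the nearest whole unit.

¥567,595

Periodic rate r = 0.085 per year.
Growing ordinary annuity: PV = PMT₁ × [1 − ((1+g)/(1+r))^n] / (r − g) = 85,554 × [1 − ((1+0.052)/(1+r))^8] / (r − 0.052) = ¥567,595.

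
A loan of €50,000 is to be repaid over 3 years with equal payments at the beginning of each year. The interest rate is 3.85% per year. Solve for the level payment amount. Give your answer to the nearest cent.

Level annuity due; solve PV = PMT × [(1 − (1+r)^−n)/r] × (1+r) for PMT.
Periodic rate r = 0.0385 per year.
With n = 3: PMT = 50,000 / ([(1 − (1+r)^−n)/r] × (1+r)) = €17,300.10

€17,300.10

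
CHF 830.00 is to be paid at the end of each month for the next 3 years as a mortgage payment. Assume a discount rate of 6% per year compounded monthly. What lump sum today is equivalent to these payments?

This is an ordinary annuity: 36 payments of CHF 830.00 at the end of each month.
Periodic rate r = 0.06/12 per month; n is counted in months.
PV = PMT × [(1 − (1+r)^−n)/r] = 830 × [1 − (1+r)^−36] / r = CHF 27,282.94

CHF 27,282.94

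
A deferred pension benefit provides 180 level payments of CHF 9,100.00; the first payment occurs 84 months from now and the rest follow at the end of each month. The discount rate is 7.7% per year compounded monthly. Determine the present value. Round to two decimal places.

Ordinary annuity of 180 payments, first payment at period 84.
Periodic rate r = 0.077/12 per month; n is counted in months.
The ordinary-annuity PV formula values the stream one period before the first payment (period 83); discount that back 83 periods:
PV₀ = 9,100 × [1 − (1+r)^−180] / r × (1+r)^−83 = CHF 570,279.59

CHF 570,279.59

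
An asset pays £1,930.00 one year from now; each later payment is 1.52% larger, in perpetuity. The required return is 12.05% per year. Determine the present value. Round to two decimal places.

£18,328.58

Periodic rate r = 0.1205 per year.
Growing perpetuity (Gordon): PV = PMT₁ / (r − g) = 1,930 / (r − 0.0152) = £18,328.58.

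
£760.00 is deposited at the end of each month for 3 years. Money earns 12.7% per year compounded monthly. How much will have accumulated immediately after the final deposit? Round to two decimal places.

£33,091.96

This is an ordinary annuity: 36 deposits of £760.00 at the end of each month.
Periodic rate r = 0.127/12 per month; n is counted in months.
FV = PMT × [((1+r)^n − 1)/r] = 760 × [(1+r)^36 − 1] / r = £33,091.96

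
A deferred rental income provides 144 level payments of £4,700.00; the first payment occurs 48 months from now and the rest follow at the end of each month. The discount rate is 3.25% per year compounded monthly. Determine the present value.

Ordinary annuity of 144 payments, first payment at period 48.
Periodic rate r = 0.0325/12 per month; n is counted in months.
The ordinary-annuity PV formula values the stream one period before the first payment (period 47); discount that back 47 periods:
PV₀ = 4,700 × [1 − (1+r)^−144] / r × (1+r)^−47 = £492,985.40

£492,985.40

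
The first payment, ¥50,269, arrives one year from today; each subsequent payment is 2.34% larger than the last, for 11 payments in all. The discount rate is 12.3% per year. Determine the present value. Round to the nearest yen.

¥323,005

Periodic rate r = 0.123 per year.
Growing ordinary annuity: PV = PMT₁ × [1 − ((1+g)/(1+r))^n] / (r − g) = 50,269 × [1 − ((1+0.0234)/(1+r))^11] / (r − 0.0234) = ¥323,005.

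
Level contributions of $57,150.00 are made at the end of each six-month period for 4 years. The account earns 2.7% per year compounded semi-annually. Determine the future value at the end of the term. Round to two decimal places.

This is an ordinary annuity: 8 deposits of $57,150.00 at the end of each six-month period.
Periodic rate r = 0.027/2 per half-year; n is counted in half-years.
FV = PMT × [((1+r)^n − 1)/r] = 57,150 × [(1+r)^8 − 1] / r = $479,395.92

$479,395.92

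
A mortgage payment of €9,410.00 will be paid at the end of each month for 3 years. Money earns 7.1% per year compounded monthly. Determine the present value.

This is an ordinary annuity: 36 payments of €9,410.00 at the end of each month.
Periodic rate r = 0.071/12 per month; n is counted in months.
PV = PMT × [(1 − (1+r)^−n)/r] = 9,410 × [1 − (1+r)^−36] / r = €304,305.82

€304,305.82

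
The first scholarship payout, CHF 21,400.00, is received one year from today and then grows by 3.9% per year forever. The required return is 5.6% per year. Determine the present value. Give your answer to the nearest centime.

Periodic rate r = 0.056 per year.
Growing perpetuity (Gordon): PV = PMT₁ / (r − g) = 21,400 / (r − 0.039) = CHF 1,258,823.53.

CHF 1,258,823.53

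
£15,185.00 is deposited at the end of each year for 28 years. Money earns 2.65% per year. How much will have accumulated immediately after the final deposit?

£618,825.71

This is an ordinary annuity: 28 deposits of £15,185.00 at the end of each year.
Periodic rate r = 0.0265 per year.
FV = PMT × [((1+r)^n − 1)/r] = 15,185 × [(1+r)^28 − 1] / r = £618,825.71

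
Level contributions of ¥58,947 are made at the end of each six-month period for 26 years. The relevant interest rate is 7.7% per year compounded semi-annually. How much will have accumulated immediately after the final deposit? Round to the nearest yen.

This is an ordinary annuity: 52 deposits of ¥58,947 at the end of each six-month period.
Periodic rate r = 0.077/2 per half-year; n is counted in half-years.
FV = PMT × [((1+r)^n − 1)/r] = 58,947 × [(1+r)^52 − 1] / r = ¥9,386,807

¥9,386,807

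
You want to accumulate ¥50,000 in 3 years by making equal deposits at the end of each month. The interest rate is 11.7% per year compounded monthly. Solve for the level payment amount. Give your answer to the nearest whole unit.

¥1,166

Level ordinary annuity; solve FV = PMT × [((1+r)^n − 1)/r] for PMT.
Periodic rate r = 0.117/12 per month; n is counted in months.
With n = 36: PMT = 50,000 / ([((1+r)^n − 1)/r]) = ¥1,166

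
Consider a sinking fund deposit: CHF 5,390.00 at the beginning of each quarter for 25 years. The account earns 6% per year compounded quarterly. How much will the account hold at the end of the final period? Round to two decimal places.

This is an annuity due: 100 deposits of CHF 5,390.00 at the beginning of each quarter.
Periodic rate r = 0.06/4 per quarter; n is counted in quarters.
FV = PMT × [((1+r)^n − 1)/r] × (1+r) = 5,390 × [(1+r)^100 − 1] / r × (1+r) = CHF 1,251,747.13

CHF 1,251,747.13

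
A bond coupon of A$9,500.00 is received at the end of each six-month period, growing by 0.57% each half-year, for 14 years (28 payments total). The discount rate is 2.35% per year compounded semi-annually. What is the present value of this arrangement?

Periodic rate r = 0.0235/2 per half-year; n is counted in half-years.
Growing ordinary annuity: PV = PMT₁ × [1 − ((1+g)/(1+r))^n] / (r − g) = 9,500 × [1 − ((1+0.0057)/(1+r))^28] / (r − 0.0057) = A$242,746.90.

A$242,746.90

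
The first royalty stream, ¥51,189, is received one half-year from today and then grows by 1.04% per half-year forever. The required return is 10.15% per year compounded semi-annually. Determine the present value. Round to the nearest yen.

¥1,268,625

Periodic rate r = 0.1015/2 per half-year.
Growing perpetuity (Gordon): PV = PMT₁ / (r − g) = 51,189 / (r − 0.0104) = ¥1,268,625.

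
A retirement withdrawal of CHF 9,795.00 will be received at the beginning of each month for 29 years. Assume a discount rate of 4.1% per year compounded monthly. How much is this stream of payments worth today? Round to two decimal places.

CHF 1,998,841.32

This is an annuity due: 348 payments of CHF 9,795.00 at the beginning of each month.
Periodic rate r = 0.041/12 per month; n is counted in months.
PV = PMT × [(1 − (1+r)^−n)/r] × (1+r) = 9,795 × [1 − (1+r)^−348] / r × (1+r) = CHF 1,998,841.32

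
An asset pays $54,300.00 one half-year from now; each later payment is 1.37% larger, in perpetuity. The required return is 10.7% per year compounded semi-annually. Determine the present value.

Periodic rate r = 0.107/2 per half-year.
Growing perpetuity (Gordon): PV = PMT₁ / (r − g) = 54,300 / (r − 0.0137) = $1,364,321.61.

$1,364,321.61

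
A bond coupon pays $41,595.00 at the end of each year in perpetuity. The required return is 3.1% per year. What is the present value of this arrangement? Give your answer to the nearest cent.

$1,341,774.19

Periodic rate r = 0.031 per year.
Level perpetuity: PV = PMT / r = 41,595 / (0.031) = $1,341,774.19.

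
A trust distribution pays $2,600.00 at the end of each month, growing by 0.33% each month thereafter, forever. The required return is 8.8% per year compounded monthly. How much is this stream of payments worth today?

$644,628.10

Periodic rate r = 0.088/12 per month.
Growing perpetuity (Gordon): PV = PMT₁ / (r − g) = 2,600 / (r − 0.0033) = $644,628.10.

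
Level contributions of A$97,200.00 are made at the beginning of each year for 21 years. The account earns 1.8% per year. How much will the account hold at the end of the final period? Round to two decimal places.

This is an annuity due: 21 deposits of A$97,200.00 at the beginning of each year.
Periodic rate r = 0.018 per year.
FV = PMT × [((1+r)^n − 1)/r] × (1+r) = 97,200 × [(1+r)^21 − 1] / r × (1+r) = A$2,498,286.16

A$2,498,286.16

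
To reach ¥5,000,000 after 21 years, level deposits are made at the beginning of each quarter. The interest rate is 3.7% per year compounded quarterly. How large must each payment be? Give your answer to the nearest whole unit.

¥39,262

Level annuity due; solve FV = PMT × [((1+r)^n − 1)/r] × (1+r) for PMT.
Periodic rate r = 0.037/4 per quarter; n is counted in quarters.
With n = 84: PMT = 5,000,000 / ([((1+r)^n − 1)/r] × (1+r)) = ¥39,262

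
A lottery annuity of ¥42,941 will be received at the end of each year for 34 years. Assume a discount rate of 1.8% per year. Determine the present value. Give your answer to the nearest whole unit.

This is an ordinary annuity: 34 payments of ¥42,941 at the end of each year.
Periodic rate r = 0.018 per year.
PV = PMT × [(1 − (1+r)^−n)/r] = 42,941 × [1 − (1+r)^−34] / r = ¥1,084,917

¥1,084,917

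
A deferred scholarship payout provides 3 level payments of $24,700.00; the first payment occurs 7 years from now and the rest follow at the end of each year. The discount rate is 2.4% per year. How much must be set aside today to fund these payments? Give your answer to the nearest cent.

$61,305.58

Ordinary annuity of 3 payments, first payment at period 7.
Periodic rate r = 0.024 per year.
The ordinary-annuity PV formula values the stream one period before the first payment (period 6); discount that back 6 periods:
PV₀ = 24,700 × [1 − (1+r)^−3] / r × (1+r)^−6 = $61,305.58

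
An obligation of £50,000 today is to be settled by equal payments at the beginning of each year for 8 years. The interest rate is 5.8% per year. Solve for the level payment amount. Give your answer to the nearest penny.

Level annuity due; solve PV = PMT × [(1 − (1+r)^−n)/r] × (1+r) for PMT.
Periodic rate r = 0.058 per year.
With n = 8: PMT = 50,000 / ([(1 − (1+r)^−n)/r] × (1+r)) = £7,550.27

£7,550.27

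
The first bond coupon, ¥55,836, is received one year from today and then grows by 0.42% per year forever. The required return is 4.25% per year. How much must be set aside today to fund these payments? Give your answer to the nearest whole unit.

¥1,457,859

Periodic rate r = 0.0425 per year.
Growing perpetuity (Gordon): PV = PMT₁ / (r − g) = 55,836 / (r − 0.0042) = ¥1,457,859.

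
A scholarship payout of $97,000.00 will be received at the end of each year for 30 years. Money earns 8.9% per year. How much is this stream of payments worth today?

This is an ordinary annuity: 30 payments of $97,000.00 at the end of each year.
Periodic rate r = 0.089 per year.
PV = PMT × [(1 − (1+r)^−n)/r] = 97,000 × [1 − (1+r)^−30] / r = $1,005,448.20

$1,005,448.20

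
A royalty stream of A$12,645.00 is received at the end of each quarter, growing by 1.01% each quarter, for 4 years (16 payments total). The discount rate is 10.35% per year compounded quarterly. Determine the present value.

Periodic rate r = 0.1035/4 per quarter; n is counted in quarters.
Growing ordinary annuity: PV = PMT₁ × [1 − ((1+g)/(1+r))^n] / (r − g) = 12,645 × [1 − ((1+0.0101)/(1+r))^16] / (r − 0.0101) = A$176,025.81.

A$176,025.81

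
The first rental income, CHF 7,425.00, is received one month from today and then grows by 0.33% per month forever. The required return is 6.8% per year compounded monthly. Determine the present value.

CHF 3,137,323.94

Periodic rate r = 0.068/12 per month.
Growing perpetuity (Gordon): PV = PMT₁ / (r − g) = 7,425 / (r − 0.0033) = CHF 3,137,323.94.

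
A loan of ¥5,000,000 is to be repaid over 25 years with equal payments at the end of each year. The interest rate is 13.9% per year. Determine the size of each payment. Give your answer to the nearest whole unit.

Level ordinary annuity; solve PV = PMT × [(1 − (1+r)^−n)/r] for PMT.
Periodic rate r = 0.139 per year.
With n = 25: PMT = 5,000,000 / ([(1 − (1+r)^−n)/r]) = ¥722,925

¥722,925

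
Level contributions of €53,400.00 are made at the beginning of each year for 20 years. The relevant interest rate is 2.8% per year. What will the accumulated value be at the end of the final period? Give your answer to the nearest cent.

This is an annuity due: 20 deposits of €53,400.00 at the beginning of each year.
Periodic rate r = 0.028 per year.
FV = PMT × [((1+r)^n − 1)/r] × (1+r) = 53,400 × [(1+r)^20 − 1] / r × (1+r) = €1,445,410.01

€1,445,410.01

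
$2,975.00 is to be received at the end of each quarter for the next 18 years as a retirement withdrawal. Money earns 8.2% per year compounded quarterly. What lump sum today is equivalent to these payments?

This is an ordinary annuity: 72 payments of $2,975.00 at the end of each quarter.
Periodic rate r = 0.082/4 per quarter; n is counted in quarters.
PV = PMT × [(1 − (1+r)^−n)/r] = 2,975 × [1 − (1+r)^−72] / r = $111,455.57

$111,455.57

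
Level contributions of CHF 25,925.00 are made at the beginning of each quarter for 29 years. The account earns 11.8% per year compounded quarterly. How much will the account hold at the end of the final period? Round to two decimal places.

This is an annuity due: 116 deposits of CHF 25,925.00 at the beginning of each quarter.
Periodic rate r = 0.118/4 per quarter; n is counted in quarters.
FV = PMT × [((1+r)^n − 1)/r] × (1+r) = 25,925 × [(1+r)^116 − 1] / r × (1+r) = CHF 25,469,492.75

CHF 25,469,492.75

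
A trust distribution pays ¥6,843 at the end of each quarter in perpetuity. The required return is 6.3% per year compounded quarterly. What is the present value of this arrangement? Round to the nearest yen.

Periodic rate r = 0.063/4 per quarter.
Level perpetuity: PV = PMT / r = 6,843 / (0.063/4) = ¥434,476.

¥434,476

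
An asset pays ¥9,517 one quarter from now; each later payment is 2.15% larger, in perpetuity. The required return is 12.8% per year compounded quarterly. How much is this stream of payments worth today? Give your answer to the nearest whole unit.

¥906,381

Periodic rate r = 0.128/4 per quarter.
Growing perpetuity (Gordon): PV = PMT₁ / (r − g) = 9,517 / (r − 0.0215) = ¥906,381.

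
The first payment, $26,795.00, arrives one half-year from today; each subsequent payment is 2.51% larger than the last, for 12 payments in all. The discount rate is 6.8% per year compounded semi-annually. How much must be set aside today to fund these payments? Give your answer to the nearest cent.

$296,660.11

Periodic rate r = 0.068/2 per half-year; n is counted in half-years.
Growing ordinary annuity: PV = PMT₁ × [1 − ((1+g)/(1+r))^n] / (r − g) = 26,795 × [1 − ((1+0.0251)/(1+r))^12] / (r − 0.0251) = $296,660.11.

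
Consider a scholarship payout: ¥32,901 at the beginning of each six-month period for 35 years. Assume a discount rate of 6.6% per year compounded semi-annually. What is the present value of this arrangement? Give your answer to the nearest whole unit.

This is an annuity due: 70 payments of ¥32,901 at the beginning of each six-month period.
Periodic rate r = 0.066/2 per half-year; n is counted in half-years.
PV = PMT × [(1 − (1+r)^−n)/r] × (1+r) = 32,901 × [1 − (1+r)^−70] / r × (1+r) = ¥923,787

¥923,787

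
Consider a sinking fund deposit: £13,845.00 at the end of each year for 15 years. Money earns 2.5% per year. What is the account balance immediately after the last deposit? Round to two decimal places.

£248,267.52

This is an ordinary annuity: 15 deposits of £13,845.00 at the end of each year.
Periodic rate r = 0.025 per year.
FV = PMT × [((1+r)^n − 1)/r] = 13,845 × [(1+r)^15 − 1] / r = £248,267.52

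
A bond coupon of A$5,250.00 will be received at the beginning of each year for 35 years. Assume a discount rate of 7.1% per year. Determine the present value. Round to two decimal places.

A$72,014.74

This is an annuity due: 35 payments of A$5,250.00 at the beginning of each year.
Periodic rate r = 0.071 per year.
PV = PMT × [(1 − (1+r)^−n)/r] × (1+r) = 5,250 × [1 − (1+r)^−35] / r × (1+r) = A$72,014.74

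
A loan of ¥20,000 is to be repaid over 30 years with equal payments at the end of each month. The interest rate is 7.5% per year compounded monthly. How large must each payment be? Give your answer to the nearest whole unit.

Level ordinary annuity; solve PV = PMT × [(1 − (1+r)^−n)/r] for PMT.
Periodic rate r = 0.075/12 per month; n is counted in months.
With n = 360: PMT = 20,000 / ([(1 − (1+r)^−n)/r]) = ¥140

¥140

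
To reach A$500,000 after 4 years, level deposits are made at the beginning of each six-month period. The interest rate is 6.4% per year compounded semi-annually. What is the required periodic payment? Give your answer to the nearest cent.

A$54,099.21

Level annuity due; solve FV = PMT × [((1+r)^n − 1)/r] × (1+r) for PMT.
Periodic rate r = 0.064/2 per half-year; n is counted in half-years.
With n = 8: PMT = 500,000 / ([((1+r)^n − 1)/r] × (1+r)) = A$54,099.21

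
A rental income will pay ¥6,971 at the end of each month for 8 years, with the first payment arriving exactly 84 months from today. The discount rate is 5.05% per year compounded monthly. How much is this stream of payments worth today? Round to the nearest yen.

¥387,856

Ordinary annuity of 96 payments, first payment at period 84.
Periodic rate r = 0.0505/12 per month; n is counted in months.
The ordinary-annuity PV formula values the stream one period before the first payment (period 83); discount that back 83 periods:
PV₀ = 6,971 × [1 − (1+r)^−96] / r × (1+r)^−83 = ¥387,856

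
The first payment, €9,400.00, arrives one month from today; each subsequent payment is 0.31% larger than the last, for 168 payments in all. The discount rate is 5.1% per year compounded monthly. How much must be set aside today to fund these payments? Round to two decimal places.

€1,431,248.79

Periodic rate r = 0.051/12 per month; n is counted in months.
Growing ordinary annuity: PV = PMT₁ × [1 − ((1+g)/(1+r))^n] / (r − g) = 9,400 × [1 − ((1+0.0031)/(1+r))^168] / (r − 0.0031) = €1,431,248.79.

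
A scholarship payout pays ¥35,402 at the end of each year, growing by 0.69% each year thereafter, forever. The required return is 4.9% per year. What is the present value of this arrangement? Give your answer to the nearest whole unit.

Periodic rate r = 0.049 per year.
Growing perpetuity (Gordon): PV = PMT₁ / (r − g) = 35,402 / (r − 0.0069) = ¥840,903.

¥840,903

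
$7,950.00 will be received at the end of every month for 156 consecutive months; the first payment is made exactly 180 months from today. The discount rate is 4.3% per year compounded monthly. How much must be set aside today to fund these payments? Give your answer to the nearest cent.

$500,150.15

Ordinary annuity of 156 payments, first payment at period 180.
Periodic rate r = 0.043/12 per month; n is counted in months.
The ordinary-annuity PV formula values the stream one period before the first payment (period 179); discount that back 179 periods:
PV₀ = 7,950 × [1 − (1+r)^−156] / r × (1+r)^−179 = $500,150.15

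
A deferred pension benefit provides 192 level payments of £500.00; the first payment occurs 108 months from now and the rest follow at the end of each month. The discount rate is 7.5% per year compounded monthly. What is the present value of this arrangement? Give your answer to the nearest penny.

Ordinary annuity of 192 payments, first payment at period 108.
Periodic rate r = 0.075/12 per month; n is counted in months.
The ordinary-annuity PV formula values the stream one period before the first payment (period 107); discount that back 107 periods:
PV₀ = 500 × [1 − (1+r)^−192] / r × (1+r)^−107 = £28,655.96

£28,655.96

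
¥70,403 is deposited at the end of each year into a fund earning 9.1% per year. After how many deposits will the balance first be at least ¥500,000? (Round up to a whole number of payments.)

Periodic rate r = 0.091 per year.
Ordinary annuity FV: 500,000 = 70,403 × [((1+r)^n − 1)/r].
(1+r)^n = 1 + 500,000 × r / 70,403, so n = ln(1 + 500,000·r/70,403) / ln(1+r) = 5.72.
Round up to a whole number of payments: n = 6.

6 payments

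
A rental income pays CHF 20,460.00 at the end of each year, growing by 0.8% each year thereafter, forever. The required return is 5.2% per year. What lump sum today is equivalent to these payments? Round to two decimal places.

CHF 465,000.00

Periodic rate r = 0.052 per year.
Growing perpetuity (Gordon): PV = PMT₁ / (r − g) = 20,460 / (r − 0.008) = CHF 465,000.00.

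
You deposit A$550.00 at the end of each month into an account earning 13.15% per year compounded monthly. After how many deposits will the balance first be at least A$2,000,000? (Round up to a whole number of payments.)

Periodic rate r = 0.1315/12 per month; n is counted in months.
Ordinary annuity FV: 2,000,000 = 550 × [((1+r)^n − 1)/r].
(1+r)^n = 1 + 2,000,000 × r / 550, so n = ln(1 + 2,000,000·r/550) / ln(1+r) = 340.39.
Round up to a whole number of payments: n = 341.

341 payments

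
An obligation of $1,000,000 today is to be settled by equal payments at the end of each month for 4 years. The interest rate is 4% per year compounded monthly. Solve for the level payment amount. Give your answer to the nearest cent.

Level ordinary annuity; solve PV = PMT × [(1 − (1+r)^−n)/r] for PMT.
Periodic rate r = 0.04/12 per month; n is counted in months.
With n = 48: PMT = 1,000,000 / ([(1 − (1+r)^−n)/r]) = $22,579.05

$22,579.05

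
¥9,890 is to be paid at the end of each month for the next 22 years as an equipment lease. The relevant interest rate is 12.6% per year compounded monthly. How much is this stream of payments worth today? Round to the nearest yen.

¥882,144

This is an ordinary annuity: 264 payments of ¥9,890 at the end of each month.
Periodic rate r = 0.126/12 per month; n is counted in months.
PV = PMT × [(1 − (1+r)^−n)/r] = 9,890 × [1 − (1+r)^−264] / r = ¥882,144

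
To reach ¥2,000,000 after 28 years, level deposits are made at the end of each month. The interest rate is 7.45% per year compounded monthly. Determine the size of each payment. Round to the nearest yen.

Level ordinary annuity; solve FV = PMT × [((1+r)^n − 1)/r] for PMT.
Periodic rate r = 0.0745/12 per month; n is counted in months.
With n = 336: PMT = 2,000,000 / ([((1+r)^n − 1)/r]) = ¥1,774

¥1,774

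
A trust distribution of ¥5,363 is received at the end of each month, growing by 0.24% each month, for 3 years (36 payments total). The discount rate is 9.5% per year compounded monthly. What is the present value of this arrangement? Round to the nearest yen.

¥174,293

Periodic rate r = 0.095/12 per month; n is counted in months.
Growing ordinary annuity: PV = PMT₁ × [1 − ((1+g)/(1+r))^n] / (r − g) = 5,363 × [1 − ((1+0.0024)/(1+r))^36] / (r − 0.0024) = ¥174,293.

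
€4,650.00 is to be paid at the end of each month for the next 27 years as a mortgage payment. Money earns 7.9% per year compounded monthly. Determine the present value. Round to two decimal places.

€622,055.25

This is an ordinary annuity: 324 payments of €4,650.00 at the end of each month.
Periodic rate r = 0.079/12 per month; n is counted in months.
PV = PMT × [(1 − (1+r)^−n)/r] = 4,650 × [1 − (1+r)^−324] / r = €622,055.25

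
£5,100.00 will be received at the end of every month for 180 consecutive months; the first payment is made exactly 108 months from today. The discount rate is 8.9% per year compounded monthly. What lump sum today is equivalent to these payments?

Ordinary annuity of 180 payments, first payment at period 108.
Periodic rate r = 0.089/12 per month; n is counted in months.
The ordinary-annuity PV formula values the stream one period before the first payment (period 107); discount that back 107 periods:
PV₀ = 5,100 × [1 − (1+r)^−180] / r × (1+r)^−107 = £229,399.23

£229,399.23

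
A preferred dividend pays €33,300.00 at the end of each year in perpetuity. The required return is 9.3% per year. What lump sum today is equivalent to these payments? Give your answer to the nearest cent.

€358,064.52

Periodic rate r = 0.093 per year.
Level perpetuity: PV = PMT / r = 33,300 / (0.093) = €358,064.52.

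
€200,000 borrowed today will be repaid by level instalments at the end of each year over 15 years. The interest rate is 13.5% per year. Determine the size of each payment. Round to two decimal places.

€31,751.44

Level ordinary annuity; solve PV = PMT × [(1 − (1+r)^−n)/r] for PMT.
Periodic rate r = 0.135 per year.
With n = 15: PMT = 200,000 / ([(1 − (1+r)^−n)/r]) = €31,751.44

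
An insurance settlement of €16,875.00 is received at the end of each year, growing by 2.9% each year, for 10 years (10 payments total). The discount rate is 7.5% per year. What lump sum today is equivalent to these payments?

€129,953.28

Periodic rate r = 0.075 per year.
Growing ordinary annuity: PV = PMT₁ × [1 − ((1+g)/(1+r))^n] / (r − g) = 16,875 × [1 − ((1+0.029)/(1+r))^10] / (r − 0.029) = €129,953.28.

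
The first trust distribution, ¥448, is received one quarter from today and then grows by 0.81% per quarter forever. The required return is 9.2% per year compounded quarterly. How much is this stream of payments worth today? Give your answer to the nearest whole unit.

Periodic rate r = 0.092/4 per quarter.
Growing perpetuity (Gordon): PV = PMT₁ / (r − g) = 448 / (r − 0.0081) = ¥30,067.

¥30,067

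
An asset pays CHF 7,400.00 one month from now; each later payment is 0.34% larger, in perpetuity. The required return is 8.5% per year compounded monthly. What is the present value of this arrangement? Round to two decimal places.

CHF 2,009,049.77

Periodic rate r = 0.085/12 per month.
Growing perpetuity (Gordon): PV = PMT₁ / (r − g) = 7,400 / (r − 0.0034) = CHF 2,009,049.77.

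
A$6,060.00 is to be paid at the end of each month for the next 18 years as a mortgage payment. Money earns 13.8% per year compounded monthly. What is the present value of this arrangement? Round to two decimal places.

This is an ordinary annuity: 216 payments of A$6,060.00 at the end of each month.
Periodic rate r = 0.138/12 per month; n is counted in months.
PV = PMT × [(1 − (1+r)^−n)/r] = 6,060 × [1 − (1+r)^−216] / r = A$482,376.20

A$482,376.20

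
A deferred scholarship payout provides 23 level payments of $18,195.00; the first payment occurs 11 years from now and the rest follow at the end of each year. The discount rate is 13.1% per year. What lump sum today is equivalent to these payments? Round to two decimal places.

Ordinary annuity of 23 payments, first payment at period 11.
Periodic rate r = 0.131 per year.
The ordinary-annuity PV formula values the stream one period before the first payment (period 10); discount that back 10 periods:
PV₀ = 18,195 × [1 − (1+r)^−23] / r × (1+r)^−10 = $38,165.87

$38,165.87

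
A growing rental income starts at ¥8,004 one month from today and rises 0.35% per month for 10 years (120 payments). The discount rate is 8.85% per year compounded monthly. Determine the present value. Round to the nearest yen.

Periodic rate r = 0.0885/12 per month; n is counted in months.
Growing ordinary annuity: PV = PMT₁ × [1 − ((1+g)/(1+r))^n] / (r − g) = 8,004 × [1 − ((1+0.0035)/(1+r))^120] / (r − 0.0035) = ¥764,839.

¥764,839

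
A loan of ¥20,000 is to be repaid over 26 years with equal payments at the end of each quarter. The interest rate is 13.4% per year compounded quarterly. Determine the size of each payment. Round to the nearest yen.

¥692

Level ordinary annuity; solve PV = PMT × [(1 − (1+r)^−n)/r] for PMT.
Periodic rate r = 0.134/4 per quarter; n is counted in quarters.
With n = 104: PMT = 20,000 / ([(1 − (1+r)^−n)/r]) = ¥692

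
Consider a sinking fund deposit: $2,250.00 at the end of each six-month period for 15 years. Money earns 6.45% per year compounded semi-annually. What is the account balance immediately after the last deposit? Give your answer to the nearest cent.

This is an ordinary annuity: 30 deposits of $2,250.00 at the end of each six-month period.
Periodic rate r = 0.0645/2 per half-year; n is counted in half-years.
FV = PMT × [((1+r)^n − 1)/r] = 2,250 × [(1+r)^30 − 1] / r = $111,033.02

$111,033.02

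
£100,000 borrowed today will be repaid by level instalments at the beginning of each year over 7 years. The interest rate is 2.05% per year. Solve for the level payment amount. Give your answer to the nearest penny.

£15,169.92

Level annuity due; solve PV = PMT × [(1 − (1+r)^−n)/r] × (1+r) for PMT.
Periodic rate r = 0.0205 per year.
With n = 7: PMT = 100,000 / ([(1 − (1+r)^−n)/r] × (1+r)) = £15,169.92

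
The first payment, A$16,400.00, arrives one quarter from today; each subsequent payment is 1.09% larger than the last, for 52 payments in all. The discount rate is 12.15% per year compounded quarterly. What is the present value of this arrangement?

Periodic rate r = 0.1215/4 per quarter; n is counted in quarters.
Growing ordinary annuity: PV = PMT₁ × [1 − ((1+g)/(1+r))^n] / (r − g) = 16,400 × [1 − ((1+0.0109)/(1+r))^52] / (r − 0.0109) = A$529,902.79.

A$529,902.79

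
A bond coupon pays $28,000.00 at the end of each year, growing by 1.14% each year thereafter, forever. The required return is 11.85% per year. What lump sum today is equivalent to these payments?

Periodic rate r = 0.1185 per year.
Growing perpetuity (Gordon): PV = PMT₁ / (r − g) = 28,000 / (r − 0.0114) = $261,437.91.

$261,437.91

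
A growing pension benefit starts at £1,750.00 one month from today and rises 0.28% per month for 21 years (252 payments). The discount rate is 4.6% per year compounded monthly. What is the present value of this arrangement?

Periodic rate r = 0.046/12 per month; n is counted in months.
Growing ordinary annuity: PV = PMT₁ × [1 − ((1+g)/(1+r))^n] / (r − g) = 1,750 × [1 − ((1+0.0028)/(1+r))^252] / (r − 0.0028) = £387,133.38.

£387,133.38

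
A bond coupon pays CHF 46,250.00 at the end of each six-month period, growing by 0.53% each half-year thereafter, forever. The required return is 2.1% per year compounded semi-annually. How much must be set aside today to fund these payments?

Periodic rate r = 0.021/2 per half-year.
Growing perpetuity (Gordon): PV = PMT₁ / (r − g) = 46,250 / (r − 0.0053) = CHF 8,894,230.77.

CHF 8,894,230.77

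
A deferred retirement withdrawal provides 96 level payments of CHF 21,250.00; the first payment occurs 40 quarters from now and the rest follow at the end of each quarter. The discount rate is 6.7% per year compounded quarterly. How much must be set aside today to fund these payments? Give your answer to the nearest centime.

Ordinary annuity of 96 payments, first payment at period 40.
Periodic rate r = 0.067/4 per quarter; n is counted in quarters.
The ordinary-annuity PV formula values the stream one period before the first payment (period 39); discount that back 39 periods:
PV₀ = 21,250 × [1 − (1+r)^−96] / r × (1+r)^−39 = CHF 529,010.15

CHF 529,010.15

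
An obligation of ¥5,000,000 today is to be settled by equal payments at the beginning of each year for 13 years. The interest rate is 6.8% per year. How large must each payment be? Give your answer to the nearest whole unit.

¥553,830

Level annuity due; solve PV = PMT × [(1 − (1+r)^−n)/r] × (1+r) for PMT.
Periodic rate r = 0.068 per year.
With n = 13: PMT = 5,000,000 / ([(1 − (1+r)^−n)/r] × (1+r)) = ¥553,830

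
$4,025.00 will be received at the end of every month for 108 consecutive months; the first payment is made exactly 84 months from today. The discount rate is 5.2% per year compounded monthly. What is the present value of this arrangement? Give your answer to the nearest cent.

$242,058.50

Ordinary annuity of 108 payments, first payment at period 84.
Periodic rate r = 0.052/12 per month; n is counted in months.
The ordinary-annuity PV formula values the stream one period before the first payment (period 83); discount that back 83 periods:
PV₀ = 4,025 × [1 − (1+r)^−108] / r × (1+r)^−83 = $242,058.50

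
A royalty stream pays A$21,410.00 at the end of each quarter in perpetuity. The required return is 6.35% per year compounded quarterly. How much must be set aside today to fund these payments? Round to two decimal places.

Periodic rate r = 0.0635/4 per quarter.
Level perpetuity: PV = PMT / r = 21,410 / (0.0635/4) = A$1,348,661.42.

A$1,348,661.42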